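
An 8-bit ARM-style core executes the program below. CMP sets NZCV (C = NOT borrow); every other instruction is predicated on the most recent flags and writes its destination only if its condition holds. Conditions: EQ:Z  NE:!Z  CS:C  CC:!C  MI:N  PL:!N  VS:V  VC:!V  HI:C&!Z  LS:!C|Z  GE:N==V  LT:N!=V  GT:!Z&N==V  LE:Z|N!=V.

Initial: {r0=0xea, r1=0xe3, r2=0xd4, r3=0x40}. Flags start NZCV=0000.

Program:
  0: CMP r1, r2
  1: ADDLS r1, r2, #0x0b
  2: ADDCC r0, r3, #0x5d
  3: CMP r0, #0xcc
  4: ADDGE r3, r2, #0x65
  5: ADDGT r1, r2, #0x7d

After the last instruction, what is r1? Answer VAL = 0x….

VAL = 0x51

0: ✓ CMP  NZCV=0010
1: · ADDLS
2: · ADDCC
3: ✓ CMP  NZCV=0010
4: ✓ ADDGE  r3←0x39
5: ✓ ADDGT  r1←0x51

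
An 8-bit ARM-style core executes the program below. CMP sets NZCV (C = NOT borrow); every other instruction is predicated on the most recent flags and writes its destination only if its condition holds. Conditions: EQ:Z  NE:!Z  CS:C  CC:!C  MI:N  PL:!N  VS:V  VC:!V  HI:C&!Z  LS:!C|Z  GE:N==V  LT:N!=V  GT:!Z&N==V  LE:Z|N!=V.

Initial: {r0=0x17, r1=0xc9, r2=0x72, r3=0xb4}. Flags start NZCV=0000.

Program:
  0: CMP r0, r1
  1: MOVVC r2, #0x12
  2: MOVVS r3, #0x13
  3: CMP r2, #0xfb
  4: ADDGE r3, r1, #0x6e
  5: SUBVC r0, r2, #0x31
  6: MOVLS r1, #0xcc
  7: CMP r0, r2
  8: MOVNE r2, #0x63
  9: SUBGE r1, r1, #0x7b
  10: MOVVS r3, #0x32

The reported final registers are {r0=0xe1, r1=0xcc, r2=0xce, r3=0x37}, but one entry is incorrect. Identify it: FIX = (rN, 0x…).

[0] flags=0000 → (cmp)
[1] flags=0000 VC?T → r2=0x12
[2] flags=0000 VS?F → skip
[3] flags=0000 → (cmp)
[4] flags=0000 GE?T → r3=0x37
[5] flags=0000 VC?T → r0=0xe1
[6] flags=0000 LS?T → r1=0xcc
[7] flags=1010 → (cmp)
[8] flags=1010 NE?T → r2=0x63
[9] flags=1010 GE?F → skip
[10] flags=1010 VS?F → skip

FIX = (r2, 0x63)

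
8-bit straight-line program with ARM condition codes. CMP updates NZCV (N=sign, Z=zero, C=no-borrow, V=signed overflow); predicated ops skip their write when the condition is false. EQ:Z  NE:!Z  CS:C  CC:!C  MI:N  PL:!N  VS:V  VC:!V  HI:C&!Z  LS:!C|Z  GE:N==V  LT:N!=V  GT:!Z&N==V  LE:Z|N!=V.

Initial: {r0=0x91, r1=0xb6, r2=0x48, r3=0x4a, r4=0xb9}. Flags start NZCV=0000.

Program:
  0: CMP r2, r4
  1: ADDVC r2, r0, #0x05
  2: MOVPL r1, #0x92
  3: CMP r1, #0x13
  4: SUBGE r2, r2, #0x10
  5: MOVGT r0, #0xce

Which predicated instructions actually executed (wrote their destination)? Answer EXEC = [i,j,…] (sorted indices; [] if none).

0: ✓ CMP  NZCV=1001
1: · ADDVC
2: · MOVPL
3: ✓ CMP  NZCV=1010
4: · SUBGE
5: · MOVGT

EXEC = []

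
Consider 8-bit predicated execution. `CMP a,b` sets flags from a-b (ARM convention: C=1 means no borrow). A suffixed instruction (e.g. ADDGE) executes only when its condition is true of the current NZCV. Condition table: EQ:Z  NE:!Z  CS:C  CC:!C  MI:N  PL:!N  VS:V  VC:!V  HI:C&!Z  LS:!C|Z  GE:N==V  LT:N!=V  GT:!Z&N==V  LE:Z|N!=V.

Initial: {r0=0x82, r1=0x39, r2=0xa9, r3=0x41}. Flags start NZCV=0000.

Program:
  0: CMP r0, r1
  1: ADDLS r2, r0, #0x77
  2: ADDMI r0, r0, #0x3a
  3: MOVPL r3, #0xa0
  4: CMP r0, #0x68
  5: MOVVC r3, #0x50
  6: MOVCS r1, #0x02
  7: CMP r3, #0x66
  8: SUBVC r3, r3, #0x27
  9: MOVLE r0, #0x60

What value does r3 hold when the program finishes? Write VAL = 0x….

0: ✓ CMP  NZCV=0011
1: · ADDLS
2: · ADDMI
3: ✓ MOVPL  r3←0xa0
4: ✓ CMP  NZCV=0011
5: · MOVVC
6: ✓ MOVCS  r1←0x02
7: ✓ CMP  NZCV=0011
8: · SUBVC
9: ✓ MOVLE  r0←0x60

VAL = 0xa0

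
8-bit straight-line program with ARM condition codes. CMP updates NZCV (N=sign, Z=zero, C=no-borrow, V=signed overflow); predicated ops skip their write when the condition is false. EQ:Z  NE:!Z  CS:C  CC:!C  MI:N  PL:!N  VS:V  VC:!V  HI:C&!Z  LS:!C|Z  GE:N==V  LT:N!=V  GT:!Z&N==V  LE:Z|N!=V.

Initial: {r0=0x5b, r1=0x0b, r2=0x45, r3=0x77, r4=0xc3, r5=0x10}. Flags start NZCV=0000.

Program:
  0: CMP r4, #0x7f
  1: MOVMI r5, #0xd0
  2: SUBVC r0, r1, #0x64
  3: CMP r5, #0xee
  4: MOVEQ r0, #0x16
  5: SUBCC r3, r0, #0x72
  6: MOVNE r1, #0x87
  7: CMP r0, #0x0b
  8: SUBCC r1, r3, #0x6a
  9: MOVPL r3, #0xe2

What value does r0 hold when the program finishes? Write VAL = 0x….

[0] flags=0011 → (cmp)
[1] flags=0011 MI?F → skip
[2] flags=0011 VC?F → skip
[3] flags=0000 → (cmp)
[4] flags=0000 EQ?F → skip
[5] flags=0000 CC?T → r3=0xe9
[6] flags=0000 NE?T → r1=0x87
[7] flags=0010 → (cmp)
[8] flags=0010 CC?F → skip
[9] flags=0010 PL?T → r3=0xe2

VAL = 0x5b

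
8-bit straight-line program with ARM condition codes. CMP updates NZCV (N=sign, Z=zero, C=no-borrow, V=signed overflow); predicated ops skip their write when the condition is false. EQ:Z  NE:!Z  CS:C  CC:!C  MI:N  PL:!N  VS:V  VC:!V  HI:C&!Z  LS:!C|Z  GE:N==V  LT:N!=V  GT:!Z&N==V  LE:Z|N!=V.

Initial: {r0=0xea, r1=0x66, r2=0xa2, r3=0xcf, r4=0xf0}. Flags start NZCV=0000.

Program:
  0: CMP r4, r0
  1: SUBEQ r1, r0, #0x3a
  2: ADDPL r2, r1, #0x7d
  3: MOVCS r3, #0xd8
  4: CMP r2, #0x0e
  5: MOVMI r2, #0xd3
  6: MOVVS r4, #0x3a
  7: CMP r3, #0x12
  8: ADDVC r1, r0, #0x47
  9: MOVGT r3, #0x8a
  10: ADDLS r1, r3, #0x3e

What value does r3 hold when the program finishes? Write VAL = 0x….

VAL = 0xd8

[0] flags=0010 → (cmp)
[1] flags=0010 EQ?F → skip
[2] flags=0010 PL?T → r2=0xe3
[3] flags=0010 CS?T → r3=0xd8
[4] flags=1010 → (cmp)
[5] flags=1010 MI?T → r2=0xd3
[6] flags=1010 VS?F → skip
[7] flags=1010 → (cmp)
[8] flags=1010 VC?T → r1=0x31
[9] flags=1010 GT?F → skip
[10] flags=1010 LS?F → skip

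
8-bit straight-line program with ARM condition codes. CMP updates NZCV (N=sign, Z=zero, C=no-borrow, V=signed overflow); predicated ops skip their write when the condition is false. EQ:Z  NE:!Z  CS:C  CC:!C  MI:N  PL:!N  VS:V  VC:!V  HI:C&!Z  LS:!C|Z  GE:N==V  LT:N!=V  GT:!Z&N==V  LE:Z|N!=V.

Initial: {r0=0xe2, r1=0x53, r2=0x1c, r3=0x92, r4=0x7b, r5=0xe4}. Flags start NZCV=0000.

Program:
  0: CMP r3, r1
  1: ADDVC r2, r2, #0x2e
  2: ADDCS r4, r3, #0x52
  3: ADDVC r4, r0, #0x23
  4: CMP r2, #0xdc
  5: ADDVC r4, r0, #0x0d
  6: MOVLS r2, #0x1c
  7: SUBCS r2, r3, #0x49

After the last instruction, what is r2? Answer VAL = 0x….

0: ✓ CMP  NZCV=0011
1: · ADDVC
2: ✓ ADDCS  r4←0xe4
3: · ADDVC
4: ✓ CMP  NZCV=0000
5: ✓ ADDVC  r4←0xef
6: ✓ MOVLS  r2←0x1c
7: · SUBCS

VAL = 0x1c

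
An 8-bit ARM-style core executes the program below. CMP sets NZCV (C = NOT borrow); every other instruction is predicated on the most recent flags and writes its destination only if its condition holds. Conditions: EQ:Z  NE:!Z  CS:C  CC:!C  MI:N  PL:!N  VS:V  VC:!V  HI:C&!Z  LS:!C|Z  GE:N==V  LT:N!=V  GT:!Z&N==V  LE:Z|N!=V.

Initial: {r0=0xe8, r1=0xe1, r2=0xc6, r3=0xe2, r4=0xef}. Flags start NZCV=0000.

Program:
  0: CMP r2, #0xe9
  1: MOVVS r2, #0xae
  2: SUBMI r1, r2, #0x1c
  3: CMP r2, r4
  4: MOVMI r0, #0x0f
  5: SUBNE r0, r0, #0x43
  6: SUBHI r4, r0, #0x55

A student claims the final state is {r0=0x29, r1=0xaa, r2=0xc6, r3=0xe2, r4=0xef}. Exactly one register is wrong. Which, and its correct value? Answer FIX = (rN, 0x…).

[0] flags=1000 → (cmp)
[1] flags=1000 VS?F → skip
[2] flags=1000 MI?T → r1=0xaa
[3] flags=1000 → (cmp)
[4] flags=1000 MI?T → r0=0x0f
[5] flags=1000 NE?T → r0=0xcc
[6] flags=1000 HI?F → skip

FIX = (r0, 0xcc)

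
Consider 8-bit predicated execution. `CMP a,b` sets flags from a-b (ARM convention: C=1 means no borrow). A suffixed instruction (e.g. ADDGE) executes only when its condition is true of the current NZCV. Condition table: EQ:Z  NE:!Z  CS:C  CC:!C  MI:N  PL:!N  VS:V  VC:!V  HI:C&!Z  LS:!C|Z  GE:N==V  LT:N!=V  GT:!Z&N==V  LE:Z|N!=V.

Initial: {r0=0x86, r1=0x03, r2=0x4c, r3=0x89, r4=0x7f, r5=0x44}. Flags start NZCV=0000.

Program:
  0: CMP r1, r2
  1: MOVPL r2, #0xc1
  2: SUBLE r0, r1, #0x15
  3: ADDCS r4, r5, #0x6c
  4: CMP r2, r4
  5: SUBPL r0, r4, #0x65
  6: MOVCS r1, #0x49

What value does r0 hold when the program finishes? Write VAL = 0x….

0: ✓ CMP  NZCV=1000
1: · MOVPL
2: ✓ SUBLE  r0←0xee
3: · ADDCS
4: ✓ CMP  NZCV=1000
5: · SUBPL
6: · MOVCS

VAL = 0xee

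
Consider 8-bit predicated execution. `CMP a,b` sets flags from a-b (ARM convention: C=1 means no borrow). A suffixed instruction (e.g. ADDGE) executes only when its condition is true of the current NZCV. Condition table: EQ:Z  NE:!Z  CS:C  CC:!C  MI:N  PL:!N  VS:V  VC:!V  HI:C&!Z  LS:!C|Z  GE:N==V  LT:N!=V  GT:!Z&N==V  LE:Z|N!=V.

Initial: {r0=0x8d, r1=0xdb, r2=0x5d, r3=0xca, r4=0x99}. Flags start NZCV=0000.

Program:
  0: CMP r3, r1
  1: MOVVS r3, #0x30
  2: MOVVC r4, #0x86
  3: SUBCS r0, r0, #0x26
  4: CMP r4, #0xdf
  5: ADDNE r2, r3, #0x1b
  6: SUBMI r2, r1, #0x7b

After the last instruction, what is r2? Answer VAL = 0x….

VAL = 0x60

0: ✓ CMP  NZCV=1000
1: · MOVVS
2: ✓ MOVVC  r4←0x86
3: · SUBCS
4: ✓ CMP  NZCV=1000
5: ✓ ADDNE  r2←0xe5
6: ✓ SUBMI  r2←0x60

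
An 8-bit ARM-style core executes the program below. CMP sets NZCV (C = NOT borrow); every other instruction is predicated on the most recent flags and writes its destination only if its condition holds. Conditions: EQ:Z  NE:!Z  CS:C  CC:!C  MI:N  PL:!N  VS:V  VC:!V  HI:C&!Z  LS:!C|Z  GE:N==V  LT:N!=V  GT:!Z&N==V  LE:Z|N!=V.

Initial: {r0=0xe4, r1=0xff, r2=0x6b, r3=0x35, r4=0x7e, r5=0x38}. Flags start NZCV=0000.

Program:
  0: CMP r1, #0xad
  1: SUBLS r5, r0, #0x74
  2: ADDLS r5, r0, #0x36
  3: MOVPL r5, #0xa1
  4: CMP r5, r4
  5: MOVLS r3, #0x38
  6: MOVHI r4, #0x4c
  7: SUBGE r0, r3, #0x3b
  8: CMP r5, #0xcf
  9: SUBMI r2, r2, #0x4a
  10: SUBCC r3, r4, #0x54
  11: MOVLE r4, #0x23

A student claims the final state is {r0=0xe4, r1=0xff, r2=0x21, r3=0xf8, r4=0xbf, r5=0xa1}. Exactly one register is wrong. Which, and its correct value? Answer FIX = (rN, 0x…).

[0] flags=0010 → (cmp)
[1] flags=0010 LS?F → skip
[2] flags=0010 LS?F → skip
[3] flags=0010 PL?T → r5=0xa1
[4] flags=0011 → (cmp)
[5] flags=0011 LS?F → skip
[6] flags=0011 HI?T → r4=0x4c
[7] flags=0011 GE?F → skip
[8] flags=1000 → (cmp)
[9] flags=1000 MI?T → r2=0x21
[10] flags=1000 CC?T → r3=0xf8
[11] flags=1000 LE?T → r4=0x23

FIX = (r4, 0x23)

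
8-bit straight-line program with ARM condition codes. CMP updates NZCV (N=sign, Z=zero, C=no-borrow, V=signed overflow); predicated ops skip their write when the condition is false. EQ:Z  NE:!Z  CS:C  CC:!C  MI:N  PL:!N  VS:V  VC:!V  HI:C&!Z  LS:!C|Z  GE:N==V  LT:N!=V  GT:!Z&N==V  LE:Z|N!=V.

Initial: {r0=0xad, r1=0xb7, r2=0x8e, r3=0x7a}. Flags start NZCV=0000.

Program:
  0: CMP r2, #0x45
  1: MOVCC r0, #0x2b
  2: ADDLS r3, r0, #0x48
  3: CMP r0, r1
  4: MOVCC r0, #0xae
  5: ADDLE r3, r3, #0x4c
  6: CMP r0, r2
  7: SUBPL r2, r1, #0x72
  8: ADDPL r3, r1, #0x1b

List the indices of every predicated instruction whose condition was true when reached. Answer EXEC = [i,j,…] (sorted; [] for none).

EXEC = [4,5,7,8]

0: ✓ CMP  NZCV=0011
1: · MOVCC
2: · ADDLS
3: ✓ CMP  NZCV=1000
4: ✓ MOVCC  r0←0xae
5: ✓ ADDLE  r3←0xc6
6: ✓ CMP  NZCV=0010
7: ✓ SUBPL  r2←0x45
8: ✓ ADDPL  r3←0xd2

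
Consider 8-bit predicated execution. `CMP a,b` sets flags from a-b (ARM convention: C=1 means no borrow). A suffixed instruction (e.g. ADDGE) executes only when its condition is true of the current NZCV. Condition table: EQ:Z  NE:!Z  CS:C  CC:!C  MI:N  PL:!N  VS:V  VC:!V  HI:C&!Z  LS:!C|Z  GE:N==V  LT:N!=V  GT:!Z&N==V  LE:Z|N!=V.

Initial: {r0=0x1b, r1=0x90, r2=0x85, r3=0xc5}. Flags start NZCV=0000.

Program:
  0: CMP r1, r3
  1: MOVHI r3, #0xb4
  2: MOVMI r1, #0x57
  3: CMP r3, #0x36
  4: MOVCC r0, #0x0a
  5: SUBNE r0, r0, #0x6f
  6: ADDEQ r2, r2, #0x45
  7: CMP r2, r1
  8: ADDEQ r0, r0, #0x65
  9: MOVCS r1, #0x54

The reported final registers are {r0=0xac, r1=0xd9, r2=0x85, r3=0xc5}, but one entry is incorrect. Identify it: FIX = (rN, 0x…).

[0] flags=1000 → (cmp)
[1] flags=1000 HI?F → skip
[2] flags=1000 MI?T → r1=0x57
[3] flags=1010 → (cmp)
[4] flags=1010 CC?F → skip
[5] flags=1010 NE?T → r0=0xac
[6] flags=1010 EQ?F → skip
[7] flags=0011 → (cmp)
[8] flags=0011 EQ?F → skip
[9] flags=0011 CS?T → r1=0x54

FIX = (r1, 0x54)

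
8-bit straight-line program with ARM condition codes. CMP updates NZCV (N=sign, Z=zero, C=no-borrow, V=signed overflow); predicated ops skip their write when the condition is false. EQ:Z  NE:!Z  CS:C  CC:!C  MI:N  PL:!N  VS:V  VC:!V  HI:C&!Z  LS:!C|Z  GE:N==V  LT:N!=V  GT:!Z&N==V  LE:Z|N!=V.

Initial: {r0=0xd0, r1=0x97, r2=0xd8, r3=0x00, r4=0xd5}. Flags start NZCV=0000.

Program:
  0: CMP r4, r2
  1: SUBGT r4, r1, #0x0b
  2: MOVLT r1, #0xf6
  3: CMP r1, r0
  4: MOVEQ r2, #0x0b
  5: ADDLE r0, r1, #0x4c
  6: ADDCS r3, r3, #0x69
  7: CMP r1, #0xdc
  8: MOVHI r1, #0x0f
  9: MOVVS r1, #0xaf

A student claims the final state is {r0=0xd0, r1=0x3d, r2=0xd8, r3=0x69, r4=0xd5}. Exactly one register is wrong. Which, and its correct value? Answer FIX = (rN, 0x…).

0: ✓ CMP  NZCV=1000
1: · SUBGT
2: ✓ MOVLT  r1←0xf6
3: ✓ CMP  NZCV=0010
4: · MOVEQ
5: · ADDLE
6: ✓ ADDCS  r3←0x69
7: ✓ CMP  NZCV=0010
8: ✓ MOVHI  r1←0x0f
9: · MOVVS

FIX = (r1, 0x0f)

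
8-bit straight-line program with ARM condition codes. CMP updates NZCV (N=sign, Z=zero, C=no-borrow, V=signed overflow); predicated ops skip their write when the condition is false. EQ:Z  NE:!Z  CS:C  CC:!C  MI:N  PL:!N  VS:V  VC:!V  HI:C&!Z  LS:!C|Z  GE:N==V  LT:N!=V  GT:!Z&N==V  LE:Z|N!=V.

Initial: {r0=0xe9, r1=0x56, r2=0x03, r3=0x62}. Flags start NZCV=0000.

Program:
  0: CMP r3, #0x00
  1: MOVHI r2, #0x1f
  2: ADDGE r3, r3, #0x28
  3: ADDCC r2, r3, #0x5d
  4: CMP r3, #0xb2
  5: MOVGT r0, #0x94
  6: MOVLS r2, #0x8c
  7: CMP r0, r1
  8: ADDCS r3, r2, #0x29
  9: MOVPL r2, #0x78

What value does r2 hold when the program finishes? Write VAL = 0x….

0: ✓ CMP  NZCV=0010
1: ✓ MOVHI  r2←0x1f
2: ✓ ADDGE  r3←0x8a
3: · ADDCC
4: ✓ CMP  NZCV=1000
5: · MOVGT
6: ✓ MOVLS  r2←0x8c
7: ✓ CMP  NZCV=1010
8: ✓ ADDCS  r3←0xb5
9: · MOVPL

VAL = 0x8c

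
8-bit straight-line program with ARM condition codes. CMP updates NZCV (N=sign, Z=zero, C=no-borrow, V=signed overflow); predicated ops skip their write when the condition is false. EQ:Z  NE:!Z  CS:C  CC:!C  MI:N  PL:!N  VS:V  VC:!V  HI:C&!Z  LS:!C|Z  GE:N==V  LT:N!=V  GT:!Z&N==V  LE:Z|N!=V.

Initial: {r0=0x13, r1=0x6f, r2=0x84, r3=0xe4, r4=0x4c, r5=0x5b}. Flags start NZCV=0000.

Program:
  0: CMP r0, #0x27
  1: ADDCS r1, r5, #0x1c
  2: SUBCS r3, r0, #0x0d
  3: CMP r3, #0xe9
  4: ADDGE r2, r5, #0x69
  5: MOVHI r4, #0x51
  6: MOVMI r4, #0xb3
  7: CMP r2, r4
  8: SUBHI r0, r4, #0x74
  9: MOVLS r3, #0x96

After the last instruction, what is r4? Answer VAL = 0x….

VAL = 0xb3

0: ✓ CMP  NZCV=1000
1: · ADDCS
2: · SUBCS
3: ✓ CMP  NZCV=1000
4: · ADDGE
5: · MOVHI
6: ✓ MOVMI  r4←0xb3
7: ✓ CMP  NZCV=1000
8: · SUBHI
9: ✓ MOVLS  r3←0x96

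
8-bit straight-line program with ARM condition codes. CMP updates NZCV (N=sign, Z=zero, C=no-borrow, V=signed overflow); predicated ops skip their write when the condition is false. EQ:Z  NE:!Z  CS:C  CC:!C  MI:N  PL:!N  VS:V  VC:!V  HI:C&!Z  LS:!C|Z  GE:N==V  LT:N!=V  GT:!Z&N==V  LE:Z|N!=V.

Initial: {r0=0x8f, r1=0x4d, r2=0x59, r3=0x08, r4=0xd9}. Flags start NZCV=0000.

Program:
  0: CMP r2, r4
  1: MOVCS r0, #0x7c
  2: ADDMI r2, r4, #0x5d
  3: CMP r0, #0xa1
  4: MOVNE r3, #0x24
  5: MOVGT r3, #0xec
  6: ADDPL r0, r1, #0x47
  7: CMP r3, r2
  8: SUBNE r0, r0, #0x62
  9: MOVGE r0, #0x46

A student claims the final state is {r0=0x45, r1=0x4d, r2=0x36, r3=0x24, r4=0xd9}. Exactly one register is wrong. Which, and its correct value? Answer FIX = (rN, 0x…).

FIX = (r0, 0x2d)

0: ✓ CMP  NZCV=1001
1: · MOVCS
2: ✓ ADDMI  r2←0x36
3: ✓ CMP  NZCV=1000
4: ✓ MOVNE  r3←0x24
5: · MOVGT
6: · ADDPL
7: ✓ CMP  NZCV=1000
8: ✓ SUBNE  r0←0x2d
9: · MOVGE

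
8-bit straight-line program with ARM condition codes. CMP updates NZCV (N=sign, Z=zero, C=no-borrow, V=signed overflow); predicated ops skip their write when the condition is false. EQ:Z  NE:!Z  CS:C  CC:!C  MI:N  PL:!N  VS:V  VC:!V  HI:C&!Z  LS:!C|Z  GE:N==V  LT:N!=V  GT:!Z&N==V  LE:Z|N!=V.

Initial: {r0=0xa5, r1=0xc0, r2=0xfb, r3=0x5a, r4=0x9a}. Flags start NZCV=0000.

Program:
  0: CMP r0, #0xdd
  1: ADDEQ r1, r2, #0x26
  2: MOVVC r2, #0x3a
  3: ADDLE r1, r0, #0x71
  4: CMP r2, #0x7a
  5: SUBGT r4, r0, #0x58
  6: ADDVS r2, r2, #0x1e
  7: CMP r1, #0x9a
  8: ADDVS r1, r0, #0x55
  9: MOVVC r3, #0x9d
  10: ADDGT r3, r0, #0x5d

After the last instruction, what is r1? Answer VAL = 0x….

0: ✓ CMP  NZCV=1000
1: · ADDEQ
2: ✓ MOVVC  r2←0x3a
3: ✓ ADDLE  r1←0x16
4: ✓ CMP  NZCV=1000
5: · SUBGT
6: · ADDVS
7: ✓ CMP  NZCV=0000
8: · ADDVS
9: ✓ MOVVC  r3←0x9d
10: ✓ ADDGT  r3←0x02

VAL = 0x16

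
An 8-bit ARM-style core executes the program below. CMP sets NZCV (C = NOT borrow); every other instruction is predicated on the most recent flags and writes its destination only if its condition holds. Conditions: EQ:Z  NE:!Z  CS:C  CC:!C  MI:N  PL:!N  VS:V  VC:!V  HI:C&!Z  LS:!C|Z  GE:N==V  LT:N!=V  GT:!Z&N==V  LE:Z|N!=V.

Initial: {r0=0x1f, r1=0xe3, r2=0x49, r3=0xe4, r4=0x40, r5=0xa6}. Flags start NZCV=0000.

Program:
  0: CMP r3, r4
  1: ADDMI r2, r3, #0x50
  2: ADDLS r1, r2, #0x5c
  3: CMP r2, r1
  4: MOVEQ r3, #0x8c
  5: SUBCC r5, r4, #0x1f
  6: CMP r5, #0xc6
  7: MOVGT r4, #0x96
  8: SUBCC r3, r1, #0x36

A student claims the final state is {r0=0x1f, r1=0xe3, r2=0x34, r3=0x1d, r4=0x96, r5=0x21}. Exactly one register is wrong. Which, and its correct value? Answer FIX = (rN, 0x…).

FIX = (r3, 0xad)

0: ✓ CMP  NZCV=1010
1: ✓ ADDMI  r2←0x34
2: · ADDLS
3: ✓ CMP  NZCV=0000
4: · MOVEQ
5: ✓ SUBCC  r5←0x21
6: ✓ CMP  NZCV=0000
7: ✓ MOVGT  r4←0x96
8: ✓ SUBCC  r3←0xad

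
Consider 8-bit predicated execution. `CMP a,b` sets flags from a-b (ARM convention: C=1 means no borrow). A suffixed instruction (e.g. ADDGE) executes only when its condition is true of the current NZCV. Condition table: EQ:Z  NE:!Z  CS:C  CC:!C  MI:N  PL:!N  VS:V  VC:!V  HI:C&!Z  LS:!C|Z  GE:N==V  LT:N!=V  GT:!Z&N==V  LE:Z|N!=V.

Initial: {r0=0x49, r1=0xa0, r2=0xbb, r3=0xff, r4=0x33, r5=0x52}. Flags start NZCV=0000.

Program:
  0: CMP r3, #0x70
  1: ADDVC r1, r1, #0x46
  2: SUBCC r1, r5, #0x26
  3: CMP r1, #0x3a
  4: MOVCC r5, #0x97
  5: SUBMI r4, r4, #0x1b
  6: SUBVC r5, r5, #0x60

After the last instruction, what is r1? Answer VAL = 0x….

0: ✓ CMP  NZCV=1010
1: ✓ ADDVC  r1←0xe6
2: · SUBCC
3: ✓ CMP  NZCV=1010
4: · MOVCC
5: ✓ SUBMI  r4←0x18
6: ✓ SUBVC  r5←0xf2

VAL = 0xe6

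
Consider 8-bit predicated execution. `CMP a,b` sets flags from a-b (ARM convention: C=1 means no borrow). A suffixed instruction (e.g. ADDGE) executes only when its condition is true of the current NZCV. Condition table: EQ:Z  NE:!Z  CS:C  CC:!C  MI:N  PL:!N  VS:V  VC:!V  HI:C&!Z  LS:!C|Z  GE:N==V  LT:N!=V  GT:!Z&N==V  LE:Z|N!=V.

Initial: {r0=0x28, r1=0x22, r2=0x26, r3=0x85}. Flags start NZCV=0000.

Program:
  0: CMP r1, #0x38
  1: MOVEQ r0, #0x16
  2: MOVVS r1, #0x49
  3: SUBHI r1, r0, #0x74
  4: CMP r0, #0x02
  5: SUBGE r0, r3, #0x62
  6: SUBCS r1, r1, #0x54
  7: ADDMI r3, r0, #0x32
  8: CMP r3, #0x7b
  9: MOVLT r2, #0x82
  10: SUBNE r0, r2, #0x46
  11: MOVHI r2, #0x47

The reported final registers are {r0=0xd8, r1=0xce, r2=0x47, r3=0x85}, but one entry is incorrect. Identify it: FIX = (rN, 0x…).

FIX = (r0, 0x3c)

0: ✓ CMP  NZCV=1000
1: · MOVEQ
2: · MOVVS
3: · SUBHI
4: ✓ CMP  NZCV=0010
5: ✓ SUBGE  r0←0x23
6: ✓ SUBCS  r1←0xce
7: · ADDMI
8: ✓ CMP  NZCV=0011
9: ✓ MOVLT  r2←0x82
10: ✓ SUBNE  r0←0x3c
11: ✓ MOVHI  r2←0x47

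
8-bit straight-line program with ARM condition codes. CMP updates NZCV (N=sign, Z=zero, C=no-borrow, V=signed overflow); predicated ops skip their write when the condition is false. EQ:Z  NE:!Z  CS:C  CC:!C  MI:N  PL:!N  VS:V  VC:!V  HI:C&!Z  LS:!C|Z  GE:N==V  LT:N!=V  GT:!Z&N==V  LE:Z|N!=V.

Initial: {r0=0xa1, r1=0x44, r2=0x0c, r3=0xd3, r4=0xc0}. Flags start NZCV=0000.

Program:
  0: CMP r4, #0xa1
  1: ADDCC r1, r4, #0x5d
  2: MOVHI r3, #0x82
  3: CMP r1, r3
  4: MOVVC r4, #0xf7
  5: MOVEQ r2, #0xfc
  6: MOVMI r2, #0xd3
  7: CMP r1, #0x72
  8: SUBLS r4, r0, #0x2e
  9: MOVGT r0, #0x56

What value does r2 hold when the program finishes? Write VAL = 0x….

VAL = 0xd3

0: ✓ CMP  NZCV=0010
1: · ADDCC
2: ✓ MOVHI  r3←0x82
3: ✓ CMP  NZCV=1001
4: · MOVVC
5: · MOVEQ
6: ✓ MOVMI  r2←0xd3
7: ✓ CMP  NZCV=1000
8: ✓ SUBLS  r4←0x73
9: · MOVGT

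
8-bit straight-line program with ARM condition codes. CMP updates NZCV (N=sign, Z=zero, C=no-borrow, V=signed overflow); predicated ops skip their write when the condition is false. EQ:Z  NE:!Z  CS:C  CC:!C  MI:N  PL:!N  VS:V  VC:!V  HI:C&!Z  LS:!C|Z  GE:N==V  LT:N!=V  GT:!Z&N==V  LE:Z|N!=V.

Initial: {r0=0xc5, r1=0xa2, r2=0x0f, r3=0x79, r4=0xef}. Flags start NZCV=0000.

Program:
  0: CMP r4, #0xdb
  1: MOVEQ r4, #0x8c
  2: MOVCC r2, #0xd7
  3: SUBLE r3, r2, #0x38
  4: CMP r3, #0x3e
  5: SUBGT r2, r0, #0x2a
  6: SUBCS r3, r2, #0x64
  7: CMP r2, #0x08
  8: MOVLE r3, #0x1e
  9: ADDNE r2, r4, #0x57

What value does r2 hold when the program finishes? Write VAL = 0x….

0: ✓ CMP  NZCV=0010
1: · MOVEQ
2: · MOVCC
3: · SUBLE
4: ✓ CMP  NZCV=0010
5: ✓ SUBGT  r2←0x9b
6: ✓ SUBCS  r3←0x37
7: ✓ CMP  NZCV=1010
8: ✓ MOVLE  r3←0x1e
9: ✓ ADDNE  r2←0x46

VAL = 0x46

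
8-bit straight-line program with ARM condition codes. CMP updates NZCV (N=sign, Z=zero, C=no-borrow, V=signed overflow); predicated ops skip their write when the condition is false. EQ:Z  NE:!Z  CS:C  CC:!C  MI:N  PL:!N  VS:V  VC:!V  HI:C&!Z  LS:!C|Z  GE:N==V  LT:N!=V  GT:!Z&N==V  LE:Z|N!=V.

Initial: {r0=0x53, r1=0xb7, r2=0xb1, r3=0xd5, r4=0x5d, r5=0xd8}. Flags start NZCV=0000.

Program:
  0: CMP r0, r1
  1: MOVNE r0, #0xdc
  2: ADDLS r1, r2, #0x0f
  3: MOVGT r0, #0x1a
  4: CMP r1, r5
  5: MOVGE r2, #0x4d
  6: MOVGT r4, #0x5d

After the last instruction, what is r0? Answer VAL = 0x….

[0] flags=1001 → (cmp)
[1] flags=1001 NE?T → r0=0xdc
[2] flags=1001 LS?T → r1=0xc0
[3] flags=1001 GT?T → r0=0x1a
[4] flags=1000 → (cmp)
[5] flags=1000 GE?F → skip
[6] flags=1000 GT?F → skip

VAL = 0x1a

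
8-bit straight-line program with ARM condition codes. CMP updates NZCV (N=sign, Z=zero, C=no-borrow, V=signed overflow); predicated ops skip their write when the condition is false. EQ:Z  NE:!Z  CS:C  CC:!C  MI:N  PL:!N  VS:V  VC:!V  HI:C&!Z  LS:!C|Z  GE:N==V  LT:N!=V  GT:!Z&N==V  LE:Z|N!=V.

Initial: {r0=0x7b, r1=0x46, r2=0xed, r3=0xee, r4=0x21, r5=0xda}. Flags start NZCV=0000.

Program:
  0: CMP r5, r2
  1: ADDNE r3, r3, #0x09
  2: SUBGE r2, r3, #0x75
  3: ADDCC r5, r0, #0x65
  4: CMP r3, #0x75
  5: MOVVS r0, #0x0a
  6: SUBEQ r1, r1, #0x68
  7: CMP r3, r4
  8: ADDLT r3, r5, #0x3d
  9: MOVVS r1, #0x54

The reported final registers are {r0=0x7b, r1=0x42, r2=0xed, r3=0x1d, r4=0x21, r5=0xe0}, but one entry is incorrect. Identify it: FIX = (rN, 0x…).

FIX = (r1, 0x46)

[0] flags=1000 → (cmp)
[1] flags=1000 NE?T → r3=0xf7
[2] flags=1000 GE?F → skip
[3] flags=1000 CC?T → r5=0xe0
[4] flags=1010 → (cmp)
[5] flags=1010 VS?F → skip
[6] flags=1010 EQ?F → skip
[7] flags=1010 → (cmp)
[8] flags=1010 LT?T → r3=0x1d
[9] flags=1010 VS?F → skip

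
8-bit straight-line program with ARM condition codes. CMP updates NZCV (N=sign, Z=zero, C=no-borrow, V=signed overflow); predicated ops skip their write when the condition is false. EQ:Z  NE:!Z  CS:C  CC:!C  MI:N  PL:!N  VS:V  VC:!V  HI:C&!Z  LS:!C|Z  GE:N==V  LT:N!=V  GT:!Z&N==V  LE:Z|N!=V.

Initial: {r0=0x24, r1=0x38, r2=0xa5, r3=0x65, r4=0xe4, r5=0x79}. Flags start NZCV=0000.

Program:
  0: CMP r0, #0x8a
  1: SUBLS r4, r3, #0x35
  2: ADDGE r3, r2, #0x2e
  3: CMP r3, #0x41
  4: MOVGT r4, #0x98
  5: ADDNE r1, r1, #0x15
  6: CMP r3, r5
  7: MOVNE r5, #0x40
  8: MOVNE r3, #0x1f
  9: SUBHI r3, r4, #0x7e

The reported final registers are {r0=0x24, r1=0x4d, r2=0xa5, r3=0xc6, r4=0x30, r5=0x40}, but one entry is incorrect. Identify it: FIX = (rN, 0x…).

FIX = (r3, 0xb2)

0: ✓ CMP  NZCV=1001
1: ✓ SUBLS  r4←0x30
2: ✓ ADDGE  r3←0xd3
3: ✓ CMP  NZCV=1010
4: · MOVGT
5: ✓ ADDNE  r1←0x4d
6: ✓ CMP  NZCV=0011
7: ✓ MOVNE  r5←0x40
8: ✓ MOVNE  r3←0x1f
9: ✓ SUBHI  r3←0xb2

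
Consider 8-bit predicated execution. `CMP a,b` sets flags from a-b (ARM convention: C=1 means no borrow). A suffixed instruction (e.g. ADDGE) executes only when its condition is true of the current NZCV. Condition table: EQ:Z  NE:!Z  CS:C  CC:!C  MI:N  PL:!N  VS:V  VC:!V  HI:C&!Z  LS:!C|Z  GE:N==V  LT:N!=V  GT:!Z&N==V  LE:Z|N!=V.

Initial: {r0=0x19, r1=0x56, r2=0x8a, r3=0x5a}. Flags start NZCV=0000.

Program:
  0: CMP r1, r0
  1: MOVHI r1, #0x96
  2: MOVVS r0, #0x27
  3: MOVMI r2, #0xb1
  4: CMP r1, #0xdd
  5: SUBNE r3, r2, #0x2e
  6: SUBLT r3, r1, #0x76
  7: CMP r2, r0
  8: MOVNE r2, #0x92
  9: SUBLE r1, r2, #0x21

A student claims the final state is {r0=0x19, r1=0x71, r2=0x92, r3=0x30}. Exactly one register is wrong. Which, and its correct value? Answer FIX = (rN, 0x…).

FIX = (r3, 0x20)

0: ✓ CMP  NZCV=0010
1: ✓ MOVHI  r1←0x96
2: · MOVVS
3: · MOVMI
4: ✓ CMP  NZCV=1000
5: ✓ SUBNE  r3←0x5c
6: ✓ SUBLT  r3←0x20
7: ✓ CMP  NZCV=0011
8: ✓ MOVNE  r2←0x92
9: ✓ SUBLE  r1←0x71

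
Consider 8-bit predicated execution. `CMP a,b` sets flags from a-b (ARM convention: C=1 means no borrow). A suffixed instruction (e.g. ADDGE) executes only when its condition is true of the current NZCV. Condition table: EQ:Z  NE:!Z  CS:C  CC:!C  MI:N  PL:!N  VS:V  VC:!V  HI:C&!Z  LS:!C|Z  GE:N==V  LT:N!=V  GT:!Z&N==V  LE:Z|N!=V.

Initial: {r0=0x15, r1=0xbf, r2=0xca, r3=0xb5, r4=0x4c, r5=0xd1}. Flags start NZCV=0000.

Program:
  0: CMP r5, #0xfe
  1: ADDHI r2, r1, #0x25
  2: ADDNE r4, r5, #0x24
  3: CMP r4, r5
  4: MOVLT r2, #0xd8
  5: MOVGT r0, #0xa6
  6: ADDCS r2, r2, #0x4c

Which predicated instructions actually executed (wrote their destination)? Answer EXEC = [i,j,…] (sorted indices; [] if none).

[0] flags=1000 → (cmp)
[1] flags=1000 HI?F → skip
[2] flags=1000 NE?T → r4=0xf5
[3] flags=0010 → (cmp)
[4] flags=0010 LT?F → skip
[5] flags=0010 GT?T → r0=0xa6
[6] flags=0010 CS?T → r2=0x16

EXEC = [2,5,6]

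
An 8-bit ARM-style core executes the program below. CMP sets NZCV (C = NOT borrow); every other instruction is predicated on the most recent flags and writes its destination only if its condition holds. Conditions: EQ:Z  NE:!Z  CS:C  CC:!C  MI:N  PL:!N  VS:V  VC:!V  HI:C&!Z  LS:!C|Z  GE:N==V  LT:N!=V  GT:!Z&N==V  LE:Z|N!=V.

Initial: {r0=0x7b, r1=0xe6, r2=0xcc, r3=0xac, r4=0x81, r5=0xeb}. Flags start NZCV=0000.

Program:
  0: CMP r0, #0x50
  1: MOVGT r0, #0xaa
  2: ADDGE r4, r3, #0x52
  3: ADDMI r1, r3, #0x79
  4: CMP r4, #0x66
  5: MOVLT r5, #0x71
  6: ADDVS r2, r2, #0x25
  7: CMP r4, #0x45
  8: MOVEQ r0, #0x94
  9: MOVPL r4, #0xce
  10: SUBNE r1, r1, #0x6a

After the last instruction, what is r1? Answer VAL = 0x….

VAL = 0x7c

[0] flags=0010 → (cmp)
[1] flags=0010 GT?T → r0=0xaa
[2] flags=0010 GE?T → r4=0xfe
[3] flags=0010 MI?F → skip
[4] flags=1010 → (cmp)
[5] flags=1010 LT?T → r5=0x71
[6] flags=1010 VS?F → skip
[7] flags=1010 → (cmp)
[8] flags=1010 EQ?F → skip
[9] flags=1010 PL?F → skip
[10] flags=1010 NE?T → r1=0x7c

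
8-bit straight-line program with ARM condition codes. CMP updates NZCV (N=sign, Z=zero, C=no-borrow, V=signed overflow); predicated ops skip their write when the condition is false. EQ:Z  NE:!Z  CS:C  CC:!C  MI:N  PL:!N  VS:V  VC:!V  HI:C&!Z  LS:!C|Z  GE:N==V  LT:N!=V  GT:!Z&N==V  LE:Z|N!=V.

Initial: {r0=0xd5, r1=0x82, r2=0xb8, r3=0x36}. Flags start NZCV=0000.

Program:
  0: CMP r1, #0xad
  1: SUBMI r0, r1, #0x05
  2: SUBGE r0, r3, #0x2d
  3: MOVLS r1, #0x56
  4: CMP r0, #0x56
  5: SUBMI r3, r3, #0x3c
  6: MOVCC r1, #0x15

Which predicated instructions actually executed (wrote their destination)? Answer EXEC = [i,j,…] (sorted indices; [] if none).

EXEC = [1,3]

0: ✓ CMP  NZCV=1000
1: ✓ SUBMI  r0←0x7d
2: · SUBGE
3: ✓ MOVLS  r1←0x56
4: ✓ CMP  NZCV=0010
5: · SUBMI
6: · MOVCC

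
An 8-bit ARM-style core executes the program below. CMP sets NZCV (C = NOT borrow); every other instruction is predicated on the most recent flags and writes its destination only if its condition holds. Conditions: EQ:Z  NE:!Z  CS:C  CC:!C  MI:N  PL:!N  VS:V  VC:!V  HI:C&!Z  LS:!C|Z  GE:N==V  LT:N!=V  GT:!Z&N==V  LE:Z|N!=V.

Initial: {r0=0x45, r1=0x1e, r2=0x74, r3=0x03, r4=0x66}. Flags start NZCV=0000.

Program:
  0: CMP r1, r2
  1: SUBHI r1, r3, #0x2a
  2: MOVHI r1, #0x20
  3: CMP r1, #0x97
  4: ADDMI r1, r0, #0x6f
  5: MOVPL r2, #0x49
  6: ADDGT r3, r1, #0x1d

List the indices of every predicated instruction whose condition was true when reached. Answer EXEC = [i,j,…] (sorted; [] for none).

[0] flags=1000 → (cmp)
[1] flags=1000 HI?F → skip
[2] flags=1000 HI?F → skip
[3] flags=1001 → (cmp)
[4] flags=1001 MI?T → r1=0xb4
[5] flags=1001 PL?F → skip
[6] flags=1001 GT?T → r3=0xd1

EXEC = [4,6]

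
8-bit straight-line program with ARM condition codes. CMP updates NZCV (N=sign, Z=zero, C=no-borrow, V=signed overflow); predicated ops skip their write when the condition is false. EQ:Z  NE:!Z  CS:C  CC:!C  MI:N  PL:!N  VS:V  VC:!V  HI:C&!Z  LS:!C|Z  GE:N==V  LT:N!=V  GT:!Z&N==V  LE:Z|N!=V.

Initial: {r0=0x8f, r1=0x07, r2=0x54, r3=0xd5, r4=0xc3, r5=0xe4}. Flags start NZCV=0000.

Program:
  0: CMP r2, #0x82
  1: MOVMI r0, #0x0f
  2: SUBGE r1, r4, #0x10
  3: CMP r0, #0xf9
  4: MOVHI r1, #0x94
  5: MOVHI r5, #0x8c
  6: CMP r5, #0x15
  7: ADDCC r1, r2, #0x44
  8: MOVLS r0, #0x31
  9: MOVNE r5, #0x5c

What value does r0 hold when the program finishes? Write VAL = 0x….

VAL = 0x0f

[0] flags=1001 → (cmp)
[1] flags=1001 MI?T → r0=0x0f
[2] flags=1001 GE?T → r1=0xb3
[3] flags=0000 → (cmp)
[4] flags=0000 HI?F → skip
[5] flags=0000 HI?F → skip
[6] flags=1010 → (cmp)
[7] flags=1010 CC?F → skip
[8] flags=1010 LS?F → skip
[9] flags=1010 NE?T → r5=0x5c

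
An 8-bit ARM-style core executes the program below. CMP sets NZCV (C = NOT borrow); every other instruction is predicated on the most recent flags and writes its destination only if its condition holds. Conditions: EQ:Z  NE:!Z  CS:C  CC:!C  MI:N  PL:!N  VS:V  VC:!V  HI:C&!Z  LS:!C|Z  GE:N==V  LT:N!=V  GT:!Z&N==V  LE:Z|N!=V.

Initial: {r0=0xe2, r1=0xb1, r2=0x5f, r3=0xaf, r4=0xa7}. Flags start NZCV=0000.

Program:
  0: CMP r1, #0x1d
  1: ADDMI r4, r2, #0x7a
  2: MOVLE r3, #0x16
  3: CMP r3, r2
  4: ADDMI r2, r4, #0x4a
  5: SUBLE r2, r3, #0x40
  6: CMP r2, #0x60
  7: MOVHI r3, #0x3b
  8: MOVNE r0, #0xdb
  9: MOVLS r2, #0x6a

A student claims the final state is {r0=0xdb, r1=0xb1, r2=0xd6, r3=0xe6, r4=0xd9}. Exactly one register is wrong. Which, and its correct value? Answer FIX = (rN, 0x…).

[0] flags=1010 → (cmp)
[1] flags=1010 MI?T → r4=0xd9
[2] flags=1010 LE?T → r3=0x16
[3] flags=1000 → (cmp)
[4] flags=1000 MI?T → r2=0x23
[5] flags=1000 LE?T → r2=0xd6
[6] flags=0011 → (cmp)
[7] flags=0011 HI?T → r3=0x3b
[8] flags=0011 NE?T → r0=0xdb
[9] flags=0011 LS?F → skip

FIX = (r3, 0x3b)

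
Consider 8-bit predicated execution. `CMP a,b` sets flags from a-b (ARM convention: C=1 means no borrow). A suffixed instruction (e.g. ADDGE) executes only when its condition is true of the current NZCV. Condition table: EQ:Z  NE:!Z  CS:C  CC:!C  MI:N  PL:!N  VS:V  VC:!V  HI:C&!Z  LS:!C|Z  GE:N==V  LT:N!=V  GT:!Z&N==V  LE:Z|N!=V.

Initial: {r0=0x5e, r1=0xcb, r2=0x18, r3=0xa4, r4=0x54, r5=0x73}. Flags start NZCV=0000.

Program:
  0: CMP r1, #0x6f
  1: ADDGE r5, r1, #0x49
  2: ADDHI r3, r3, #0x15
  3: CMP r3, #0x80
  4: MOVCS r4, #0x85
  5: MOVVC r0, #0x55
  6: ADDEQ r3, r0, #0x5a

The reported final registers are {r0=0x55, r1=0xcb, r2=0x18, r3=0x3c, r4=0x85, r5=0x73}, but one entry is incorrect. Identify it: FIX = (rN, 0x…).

FIX = (r3, 0xb9)

[0] flags=0011 → (cmp)
[1] flags=0011 GE?F → skip
[2] flags=0011 HI?T → r3=0xb9
[3] flags=0010 → (cmp)
[4] flags=0010 CS?T → r4=0x85
[5] flags=0010 VC?T → r0=0x55
[6] flags=0010 EQ?F → skip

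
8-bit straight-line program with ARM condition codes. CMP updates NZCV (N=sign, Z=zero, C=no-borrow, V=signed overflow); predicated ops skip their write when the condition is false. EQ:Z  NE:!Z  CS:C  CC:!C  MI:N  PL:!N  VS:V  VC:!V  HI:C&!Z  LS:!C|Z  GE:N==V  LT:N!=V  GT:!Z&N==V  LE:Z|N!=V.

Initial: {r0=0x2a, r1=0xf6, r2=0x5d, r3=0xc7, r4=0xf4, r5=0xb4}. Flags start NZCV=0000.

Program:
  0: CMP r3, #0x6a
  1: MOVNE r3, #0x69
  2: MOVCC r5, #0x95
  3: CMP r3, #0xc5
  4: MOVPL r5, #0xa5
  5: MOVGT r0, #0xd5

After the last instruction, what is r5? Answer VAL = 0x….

0: ✓ CMP  NZCV=0011
1: ✓ MOVNE  r3←0x69
2: · MOVCC
3: ✓ CMP  NZCV=1001
4: · MOVPL
5: ✓ MOVGT  r0←0xd5

VAL = 0xb4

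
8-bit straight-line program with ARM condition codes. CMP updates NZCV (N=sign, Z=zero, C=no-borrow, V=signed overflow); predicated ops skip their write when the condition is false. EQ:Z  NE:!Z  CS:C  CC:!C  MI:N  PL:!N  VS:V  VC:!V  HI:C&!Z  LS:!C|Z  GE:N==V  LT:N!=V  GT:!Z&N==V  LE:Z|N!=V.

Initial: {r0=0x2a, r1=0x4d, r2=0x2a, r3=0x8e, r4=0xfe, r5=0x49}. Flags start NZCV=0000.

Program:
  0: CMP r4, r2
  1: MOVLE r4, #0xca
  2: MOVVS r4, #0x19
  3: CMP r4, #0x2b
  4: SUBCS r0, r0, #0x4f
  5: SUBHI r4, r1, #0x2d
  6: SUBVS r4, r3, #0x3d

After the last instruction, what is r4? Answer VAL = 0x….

VAL = 0x20

[0] flags=1010 → (cmp)
[1] flags=1010 LE?T → r4=0xca
[2] flags=1010 VS?F → skip
[3] flags=1010 → (cmp)
[4] flags=1010 CS?T → r0=0xdb
[5] flags=1010 HI?T → r4=0x20
[6] flags=1010 VS?F → skip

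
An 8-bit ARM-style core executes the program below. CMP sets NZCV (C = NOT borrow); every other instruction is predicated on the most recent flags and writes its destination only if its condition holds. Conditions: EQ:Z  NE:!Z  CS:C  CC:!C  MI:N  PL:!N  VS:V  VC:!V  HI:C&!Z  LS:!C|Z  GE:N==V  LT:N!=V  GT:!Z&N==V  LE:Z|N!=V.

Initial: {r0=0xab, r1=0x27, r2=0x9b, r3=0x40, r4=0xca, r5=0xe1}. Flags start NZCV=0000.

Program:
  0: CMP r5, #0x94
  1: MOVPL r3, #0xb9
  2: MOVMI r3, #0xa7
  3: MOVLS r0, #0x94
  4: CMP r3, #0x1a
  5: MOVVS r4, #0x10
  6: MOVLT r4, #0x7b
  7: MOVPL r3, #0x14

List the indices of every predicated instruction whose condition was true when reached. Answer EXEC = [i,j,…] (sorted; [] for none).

EXEC = [1,6]

[0] flags=0010 → (cmp)
[1] flags=0010 PL?T → r3=0xb9
[2] flags=0010 MI?F → skip
[3] flags=0010 LS?F → skip
[4] flags=1010 → (cmp)
[5] flags=1010 VS?F → skip
[6] flags=1010 LT?T → r4=0x7b
[7] flags=1010 PL?F → skip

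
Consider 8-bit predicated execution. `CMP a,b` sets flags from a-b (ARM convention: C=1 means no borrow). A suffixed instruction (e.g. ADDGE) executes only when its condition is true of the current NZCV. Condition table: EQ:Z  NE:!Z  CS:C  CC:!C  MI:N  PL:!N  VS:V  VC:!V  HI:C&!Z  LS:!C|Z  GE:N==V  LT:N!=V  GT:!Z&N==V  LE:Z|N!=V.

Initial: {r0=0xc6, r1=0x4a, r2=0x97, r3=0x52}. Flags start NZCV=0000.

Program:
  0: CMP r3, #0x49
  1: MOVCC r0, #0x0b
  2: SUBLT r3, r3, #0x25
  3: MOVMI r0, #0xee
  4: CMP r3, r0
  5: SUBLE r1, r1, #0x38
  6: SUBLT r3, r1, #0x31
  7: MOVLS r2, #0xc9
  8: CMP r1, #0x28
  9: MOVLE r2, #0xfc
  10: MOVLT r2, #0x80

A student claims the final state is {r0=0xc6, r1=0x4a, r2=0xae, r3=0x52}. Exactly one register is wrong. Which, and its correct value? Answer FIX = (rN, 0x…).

FIX = (r2, 0xc9)

0: ✓ CMP  NZCV=0010
1: · MOVCC
2: · SUBLT
3: · MOVMI
4: ✓ CMP  NZCV=1001
5: · SUBLE
6: · SUBLT
7: ✓ MOVLS  r2←0xc9
8: ✓ CMP  NZCV=0010
9: · MOVLE
10: · MOVLT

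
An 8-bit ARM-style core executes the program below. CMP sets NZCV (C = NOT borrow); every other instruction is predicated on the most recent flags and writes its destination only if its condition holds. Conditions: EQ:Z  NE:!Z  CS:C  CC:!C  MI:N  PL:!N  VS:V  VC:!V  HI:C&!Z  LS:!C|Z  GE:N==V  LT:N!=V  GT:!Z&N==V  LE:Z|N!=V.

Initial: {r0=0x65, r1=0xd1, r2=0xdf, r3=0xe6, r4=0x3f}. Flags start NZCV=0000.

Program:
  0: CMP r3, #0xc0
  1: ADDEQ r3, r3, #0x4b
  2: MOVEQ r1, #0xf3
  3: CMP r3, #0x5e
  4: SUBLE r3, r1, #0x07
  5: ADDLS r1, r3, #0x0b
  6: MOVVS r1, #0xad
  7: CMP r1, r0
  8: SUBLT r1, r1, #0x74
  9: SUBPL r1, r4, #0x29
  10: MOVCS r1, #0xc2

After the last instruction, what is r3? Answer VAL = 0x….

0: ✓ CMP  NZCV=0010
1: · ADDEQ
2: · MOVEQ
3: ✓ CMP  NZCV=1010
4: ✓ SUBLE  r3←0xca
5: · ADDLS
6: · MOVVS
7: ✓ CMP  NZCV=0011
8: ✓ SUBLT  r1←0x5d
9: ✓ SUBPL  r1←0x16
10: ✓ MOVCS  r1←0xc2

VAL = 0xca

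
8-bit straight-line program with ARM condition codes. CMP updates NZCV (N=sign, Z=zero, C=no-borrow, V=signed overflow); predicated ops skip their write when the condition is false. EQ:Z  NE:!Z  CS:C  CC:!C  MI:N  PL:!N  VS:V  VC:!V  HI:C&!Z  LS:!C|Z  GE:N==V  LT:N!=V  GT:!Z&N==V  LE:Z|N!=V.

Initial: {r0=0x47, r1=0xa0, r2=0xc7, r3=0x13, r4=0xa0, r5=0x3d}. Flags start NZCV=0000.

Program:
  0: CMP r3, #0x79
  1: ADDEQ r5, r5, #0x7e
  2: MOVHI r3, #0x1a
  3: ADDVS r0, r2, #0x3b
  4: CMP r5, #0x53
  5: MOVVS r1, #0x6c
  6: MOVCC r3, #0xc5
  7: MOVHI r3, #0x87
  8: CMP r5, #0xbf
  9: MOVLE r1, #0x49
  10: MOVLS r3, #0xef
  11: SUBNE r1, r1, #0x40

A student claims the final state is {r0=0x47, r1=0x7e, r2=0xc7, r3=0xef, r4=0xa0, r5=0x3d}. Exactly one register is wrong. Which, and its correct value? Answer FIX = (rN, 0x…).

[0] flags=1000 → (cmp)
[1] flags=1000 EQ?F → skip
[2] flags=1000 HI?F → skip
[3] flags=1000 VS?F → skip
[4] flags=1000 → (cmp)
[5] flags=1000 VS?F → skip
[6] flags=1000 CC?T → r3=0xc5
[7] flags=1000 HI?F → skip
[8] flags=0000 → (cmp)
[9] flags=0000 LE?F → skip
[10] flags=0000 LS?T → r3=0xef
[11] flags=0000 NE?T → r1=0x60

FIX = (r1, 0x60)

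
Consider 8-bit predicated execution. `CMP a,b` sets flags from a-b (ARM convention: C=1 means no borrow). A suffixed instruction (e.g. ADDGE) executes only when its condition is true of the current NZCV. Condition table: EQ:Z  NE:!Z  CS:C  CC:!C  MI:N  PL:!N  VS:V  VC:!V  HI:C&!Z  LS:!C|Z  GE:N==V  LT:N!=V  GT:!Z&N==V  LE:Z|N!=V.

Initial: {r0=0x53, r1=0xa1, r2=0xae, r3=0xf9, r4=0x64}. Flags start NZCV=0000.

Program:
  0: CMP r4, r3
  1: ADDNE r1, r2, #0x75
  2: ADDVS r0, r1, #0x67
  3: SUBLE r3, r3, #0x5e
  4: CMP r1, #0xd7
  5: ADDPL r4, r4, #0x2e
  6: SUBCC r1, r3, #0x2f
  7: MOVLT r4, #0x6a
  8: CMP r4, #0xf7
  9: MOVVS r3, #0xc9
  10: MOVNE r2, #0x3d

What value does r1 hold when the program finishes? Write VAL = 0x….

VAL = 0xca

0: ✓ CMP  NZCV=0000
1: ✓ ADDNE  r1←0x23
2: · ADDVS
3: · SUBLE
4: ✓ CMP  NZCV=0000
5: ✓ ADDPL  r4←0x92
6: ✓ SUBCC  r1←0xca
7: · MOVLT
8: ✓ CMP  NZCV=1000
9: · MOVVS
10: ✓ MOVNE  r2←0x3d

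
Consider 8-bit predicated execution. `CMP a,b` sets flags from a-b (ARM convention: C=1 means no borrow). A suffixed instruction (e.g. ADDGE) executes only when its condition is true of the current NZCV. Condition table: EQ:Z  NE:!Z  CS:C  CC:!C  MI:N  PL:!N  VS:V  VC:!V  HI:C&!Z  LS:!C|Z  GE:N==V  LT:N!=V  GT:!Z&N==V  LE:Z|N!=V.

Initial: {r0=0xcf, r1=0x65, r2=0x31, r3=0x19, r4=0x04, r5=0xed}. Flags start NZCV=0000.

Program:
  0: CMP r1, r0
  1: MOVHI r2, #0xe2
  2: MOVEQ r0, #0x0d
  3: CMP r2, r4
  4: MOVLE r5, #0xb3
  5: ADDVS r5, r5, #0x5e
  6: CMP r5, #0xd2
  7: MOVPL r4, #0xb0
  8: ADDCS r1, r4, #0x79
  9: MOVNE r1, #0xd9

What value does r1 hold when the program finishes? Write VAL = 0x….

0: ✓ CMP  NZCV=1001
1: · MOVHI
2: · MOVEQ
3: ✓ CMP  NZCV=0010
4: · MOVLE
5: · ADDVS
6: ✓ CMP  NZCV=0010
7: ✓ MOVPL  r4←0xb0
8: ✓ ADDCS  r1←0x29
9: ✓ MOVNE  r1←0xd9

VAL = 0xd9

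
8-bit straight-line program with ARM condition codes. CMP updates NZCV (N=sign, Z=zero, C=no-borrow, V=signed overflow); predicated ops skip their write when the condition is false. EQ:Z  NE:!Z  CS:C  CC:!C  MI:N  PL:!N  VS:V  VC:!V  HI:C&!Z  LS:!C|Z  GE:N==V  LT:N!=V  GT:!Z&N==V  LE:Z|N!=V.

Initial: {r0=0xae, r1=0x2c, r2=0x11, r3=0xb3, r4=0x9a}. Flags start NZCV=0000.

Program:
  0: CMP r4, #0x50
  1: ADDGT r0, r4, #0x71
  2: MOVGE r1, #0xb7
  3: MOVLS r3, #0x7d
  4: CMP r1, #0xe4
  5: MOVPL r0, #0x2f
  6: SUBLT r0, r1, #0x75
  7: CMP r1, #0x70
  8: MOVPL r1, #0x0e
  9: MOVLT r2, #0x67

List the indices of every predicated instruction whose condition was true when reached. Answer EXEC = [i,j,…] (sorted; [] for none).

0: ✓ CMP  NZCV=0011
1: · ADDGT
2: · MOVGE
3: · MOVLS
4: ✓ CMP  NZCV=0000
5: ✓ MOVPL  r0←0x2f
6: · SUBLT
7: ✓ CMP  NZCV=1000
8: · MOVPL
9: ✓ MOVLT  r2←0x67

EXEC = [5,9]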